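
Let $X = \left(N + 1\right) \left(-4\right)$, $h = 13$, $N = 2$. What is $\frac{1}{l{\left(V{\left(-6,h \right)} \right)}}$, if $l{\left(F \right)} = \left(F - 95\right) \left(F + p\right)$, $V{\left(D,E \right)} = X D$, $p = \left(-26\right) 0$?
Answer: $- \frac{1}{1656} \approx -0.00060386$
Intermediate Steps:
$p = 0$
$X = -12$ ($X = \left(2 + 1\right) \left(-4\right) = 3 \left(-4\right) = -12$)
$V{\left(D,E \right)} = - 12 D$
$l{\left(F \right)} = F \left(-95 + F\right)$ ($l{\left(F \right)} = \left(F - 95\right) \left(F + 0\right) = \left(-95 + F\right) F = F \left(-95 + F\right)$)
$\frac{1}{l{\left(V{\left(-6,h \right)} \right)}} = \frac{1}{\left(-12\right) \left(-6\right) \left(-95 - -72\right)} = \frac{1}{72 \left(-95 + 72\right)} = \frac{1}{72 \left(-23\right)} = \frac{1}{-1656} = - \frac{1}{1656}$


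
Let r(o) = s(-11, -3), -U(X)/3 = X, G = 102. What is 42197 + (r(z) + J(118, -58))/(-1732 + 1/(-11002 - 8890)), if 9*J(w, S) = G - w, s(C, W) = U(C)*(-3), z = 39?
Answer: 13084316323529/310076505 ≈ 42197.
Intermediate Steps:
U(X) = -3*X
s(C, W) = 9*C (s(C, W) = -3*C*(-3) = 9*C)
r(o) = -99 (r(o) = 9*(-11) = -99)
J(w, S) = 34/3 - w/9 (J(w, S) = (102 - w)/9 = 34/3 - w/9)
42197 + (r(z) + J(118, -58))/(-1732 + 1/(-11002 - 8890)) = 42197 + (-99 + (34/3 - ⅑*118))/(-1732 + 1/(-11002 - 8890)) = 42197 + (-99 + (34/3 - 118/9))/(-1732 + 1/(-19892)) = 42197 + (-99 - 16/9)/(-1732 - 1/19892) = 42197 - 907/(9*(-34452945/19892)) = 42197 - 907/9*(-19892/34452945) = 42197 + 18042044/310076505 = 13084316323529/310076505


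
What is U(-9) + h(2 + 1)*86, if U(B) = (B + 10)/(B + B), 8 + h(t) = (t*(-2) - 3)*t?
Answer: -54181/18 ≈ -3010.1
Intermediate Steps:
h(t) = -8 + t*(-3 - 2*t) (h(t) = -8 + (t*(-2) - 3)*t = -8 + (-2*t - 3)*t = -8 + (-3 - 2*t)*t = -8 + t*(-3 - 2*t))
U(B) = (10 + B)/(2*B) (U(B) = (10 + B)/((2*B)) = (10 + B)*(1/(2*B)) = (10 + B)/(2*B))
U(-9) + h(2 + 1)*86 = (1/2)*(10 - 9)/(-9) + (-8 - 3*(2 + 1) - 2*(2 + 1)**2)*86 = (1/2)*(-1/9)*1 + (-8 - 3*3 - 2*3**2)*86 = -1/18 + (-8 - 9 - 2*9)*86 = -1/18 + (-8 - 9 - 18)*86 = -1/18 - 35*86 = -1/18 - 3010 = -54181/18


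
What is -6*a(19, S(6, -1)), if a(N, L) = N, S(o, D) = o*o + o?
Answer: -114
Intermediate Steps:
S(o, D) = o + o² (S(o, D) = o² + o = o + o²)
-6*a(19, S(6, -1)) = -6*19 = -114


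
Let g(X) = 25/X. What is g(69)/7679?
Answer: 25/529851 ≈ 4.7183e-5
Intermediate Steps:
g(69)/7679 = (25/69)/7679 = (25*(1/69))*(1/7679) = (25/69)*(1/7679) = 25/529851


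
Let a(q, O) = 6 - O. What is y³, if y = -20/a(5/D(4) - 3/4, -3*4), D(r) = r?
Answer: -1000/729 ≈ -1.3717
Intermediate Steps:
y = -10/9 (y = -20/(6 - (-3)*4) = -20/(6 - 1*(-12)) = -20/(6 + 12) = -20/18 = -20*1/18 = -10/9 ≈ -1.1111)
y³ = (-10/9)³ = -1000/729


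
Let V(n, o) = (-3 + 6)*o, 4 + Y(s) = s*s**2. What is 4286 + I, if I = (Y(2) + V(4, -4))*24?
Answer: 4094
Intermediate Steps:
Y(s) = -4 + s**3 (Y(s) = -4 + s*s**2 = -4 + s**3)
V(n, o) = 3*o
I = -192 (I = ((-4 + 2**3) + 3*(-4))*24 = ((-4 + 8) - 12)*24 = (4 - 12)*24 = -8*24 = -192)
4286 + I = 4286 - 192 = 4094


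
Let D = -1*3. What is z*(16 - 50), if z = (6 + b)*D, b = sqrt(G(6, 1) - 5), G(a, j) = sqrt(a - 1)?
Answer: 612 + 102*sqrt(-5 + sqrt(5)) ≈ 612.0 + 169.58*I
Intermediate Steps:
D = -3
G(a, j) = sqrt(-1 + a)
b = sqrt(-5 + sqrt(5)) (b = sqrt(sqrt(-1 + 6) - 5) = sqrt(sqrt(5) - 5) = sqrt(-5 + sqrt(5)) ≈ 1.6625*I)
z = -18 - 3*sqrt(-5 + sqrt(5)) (z = (6 + sqrt(-5 + sqrt(5)))*(-3) = -18 - 3*sqrt(-5 + sqrt(5)) ≈ -18.0 - 4.9875*I)
z*(16 - 50) = (-18 - 3*I*sqrt(5 - sqrt(5)))*(16 - 50) = (-18 - 3*I*sqrt(5 - sqrt(5)))*(-34) = 612 + 102*I*sqrt(5 - sqrt(5))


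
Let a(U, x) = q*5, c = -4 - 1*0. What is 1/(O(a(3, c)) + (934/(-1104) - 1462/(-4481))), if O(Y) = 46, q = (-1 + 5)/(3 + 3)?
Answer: 2473512/112495949 ≈ 0.021988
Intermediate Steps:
q = ⅔ (q = 4/6 = 4*(⅙) = ⅔ ≈ 0.66667)
c = -4 (c = -4 + 0 = -4)
a(U, x) = 10/3 (a(U, x) = (⅔)*5 = 10/3)
1/(O(a(3, c)) + (934/(-1104) - 1462/(-4481))) = 1/(46 + (934/(-1104) - 1462/(-4481))) = 1/(46 + (934*(-1/1104) - 1462*(-1/4481))) = 1/(46 + (-467/552 + 1462/4481)) = 1/(46 - 1285603/2473512) = 1/(112495949/2473512) = 2473512/112495949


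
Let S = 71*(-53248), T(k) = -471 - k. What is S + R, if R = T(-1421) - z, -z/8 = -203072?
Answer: -5404234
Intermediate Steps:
z = 1624576 (z = -8*(-203072) = 1624576)
S = -3780608
R = -1623626 (R = (-471 - 1*(-1421)) - 1*1624576 = (-471 + 1421) - 1624576 = 950 - 1624576 = -1623626)
S + R = -3780608 - 1623626 = -5404234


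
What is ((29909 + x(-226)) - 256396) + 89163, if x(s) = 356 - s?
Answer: -136742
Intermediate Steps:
((29909 + x(-226)) - 256396) + 89163 = ((29909 + (356 - 1*(-226))) - 256396) + 89163 = ((29909 + (356 + 226)) - 256396) + 89163 = ((29909 + 582) - 256396) + 89163 = (30491 - 256396) + 89163 = -225905 + 89163 = -136742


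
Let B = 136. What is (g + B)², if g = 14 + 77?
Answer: 51529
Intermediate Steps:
g = 91
(g + B)² = (91 + 136)² = 227² = 51529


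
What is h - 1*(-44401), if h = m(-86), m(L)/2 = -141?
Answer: 44119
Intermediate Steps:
m(L) = -282 (m(L) = 2*(-141) = -282)
h = -282
h - 1*(-44401) = -282 - 1*(-44401) = -282 + 44401 = 44119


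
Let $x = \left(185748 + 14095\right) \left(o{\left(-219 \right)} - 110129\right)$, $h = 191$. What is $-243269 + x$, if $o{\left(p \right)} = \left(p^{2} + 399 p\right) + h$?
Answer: $-29848394063$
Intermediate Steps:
$o{\left(p \right)} = 191 + p^{2} + 399 p$ ($o{\left(p \right)} = \left(p^{2} + 399 p\right) + 191 = 191 + p^{2} + 399 p$)
$x = -29848150794$ ($x = \left(185748 + 14095\right) \left(\left(191 + \left(-219\right)^{2} + 399 \left(-219\right)\right) - 110129\right) = 199843 \left(\left(191 + 47961 - 87381\right) - 110129\right) = 199843 \left(-39229 - 110129\right) = 199843 \left(-149358\right) = -29848150794$)
$-243269 + x = -243269 - 29848150794 = -29848394063$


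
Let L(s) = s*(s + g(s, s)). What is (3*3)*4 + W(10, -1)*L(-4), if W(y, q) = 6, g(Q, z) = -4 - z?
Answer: 132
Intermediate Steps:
L(s) = -4*s (L(s) = s*(s + (-4 - s)) = s*(-4) = -4*s)
(3*3)*4 + W(10, -1)*L(-4) = (3*3)*4 + 6*(-4*(-4)) = 9*4 + 6*16 = 36 + 96 = 132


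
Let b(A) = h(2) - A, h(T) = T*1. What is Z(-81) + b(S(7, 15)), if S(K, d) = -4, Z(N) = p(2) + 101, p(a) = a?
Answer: 109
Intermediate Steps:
Z(N) = 103 (Z(N) = 2 + 101 = 103)
h(T) = T
b(A) = 2 - A
Z(-81) + b(S(7, 15)) = 103 + (2 - 1*(-4)) = 103 + (2 + 4) = 103 + 6 = 109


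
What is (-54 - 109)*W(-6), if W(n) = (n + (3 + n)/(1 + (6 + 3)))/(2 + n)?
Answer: -10269/40 ≈ -256.73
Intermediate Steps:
W(n) = (3/10 + 11*n/10)/(2 + n) (W(n) = (n + (3 + n)/(1 + 9))/(2 + n) = (n + (3 + n)/10)/(2 + n) = (n + (3 + n)*(⅒))/(2 + n) = (n + (3/10 + n/10))/(2 + n) = (3/10 + 11*n/10)/(2 + n))
(-54 - 109)*W(-6) = (-54 - 109)*((3 + 11*(-6))/(10*(2 - 6))) = -163*(3 - 66)/(10*(-4)) = -163*(-1)*(-63)/(10*4) = -163*63/40 = -10269/40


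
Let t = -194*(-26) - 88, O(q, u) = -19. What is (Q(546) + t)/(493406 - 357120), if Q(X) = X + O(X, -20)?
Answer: 5483/136286 ≈ 0.040232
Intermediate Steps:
t = 4956 (t = 5044 - 88 = 4956)
Q(X) = -19 + X (Q(X) = X - 19 = -19 + X)
(Q(546) + t)/(493406 - 357120) = ((-19 + 546) + 4956)/(493406 - 357120) = (527 + 4956)/136286 = 5483*(1/136286) = 5483/136286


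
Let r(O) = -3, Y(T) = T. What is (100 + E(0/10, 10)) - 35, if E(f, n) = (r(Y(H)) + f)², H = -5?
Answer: 74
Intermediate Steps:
E(f, n) = (-3 + f)²
(100 + E(0/10, 10)) - 35 = (100 + (-3 + 0/10)²) - 35 = (100 + (-3 + 0*(⅒))²) - 35 = (100 + (-3 + 0)²) - 35 = (100 + (-3)²) - 35 = (100 + 9) - 35 = 109 - 35 = 74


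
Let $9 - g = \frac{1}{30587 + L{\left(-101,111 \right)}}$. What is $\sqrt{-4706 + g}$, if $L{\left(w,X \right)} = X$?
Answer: $\frac{i \sqrt{4426298787886}}{30698} \approx 68.535 i$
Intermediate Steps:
$g = \frac{276281}{30698}$ ($g = 9 - \frac{1}{30587 + 111} = 9 - \frac{1}{30698} = \frac{276281}{30698} \approx 9.0$)
$\sqrt{-4706 + g} = \sqrt{-4706 + \frac{276281}{30698}} = \sqrt{- \frac{144188507}{30698}} = \frac{i \sqrt{4426298787886}}{30698}$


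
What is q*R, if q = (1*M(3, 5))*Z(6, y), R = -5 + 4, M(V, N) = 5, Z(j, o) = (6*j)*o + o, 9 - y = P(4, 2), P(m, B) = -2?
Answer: -2035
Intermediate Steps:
y = 11 (y = 9 - 1*(-2) = 9 + 2 = 11)
Z(j, o) = o + 6*j*o (Z(j, o) = 6*j*o + o = o + 6*j*o)
R = -1
q = 2035 (q = (1*5)*(11*(1 + 6*6)) = 5*(11*(1 + 36)) = 5*(11*37) = 5*407 = 2035)
q*R = 2035*(-1) = -2035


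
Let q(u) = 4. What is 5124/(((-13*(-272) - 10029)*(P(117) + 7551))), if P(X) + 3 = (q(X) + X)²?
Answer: -5124/144073177 ≈ -3.5565e-5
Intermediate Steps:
P(X) = -3 + (4 + X)²
5124/(((-13*(-272) - 10029)*(P(117) + 7551))) = 5124/(((-13*(-272) - 10029)*((-3 + (4 + 117)²) + 7551))) = 5124/(((3536 - 10029)*((-3 + 121²) + 7551))) = 5124/((-6493*((-3 + 14641) + 7551))) = 5124/((-6493*(14638 + 7551))) = 5124/((-6493*22189)) = 5124/(-144073177) = 5124*(-1/144073177) = -5124/144073177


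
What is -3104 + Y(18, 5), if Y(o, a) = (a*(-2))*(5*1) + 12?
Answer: -3142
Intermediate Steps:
Y(o, a) = 12 - 10*a (Y(o, a) = -2*a*5 + 12 = -10*a + 12 = 12 - 10*a)
-3104 + Y(18, 5) = -3104 + (12 - 10*5) = -3104 + (12 - 50) = -3104 - 38 = -3142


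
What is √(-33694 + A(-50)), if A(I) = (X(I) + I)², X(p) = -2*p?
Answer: 3*I*√3466 ≈ 176.62*I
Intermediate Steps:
A(I) = I² (A(I) = (-2*I + I)² = (-I)² = I²)
√(-33694 + A(-50)) = √(-33694 + (-50)²) = √(-33694 + 2500) = √(-31194) = 3*I*√3466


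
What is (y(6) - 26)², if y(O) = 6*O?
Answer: 100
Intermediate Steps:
(y(6) - 26)² = (6*6 - 26)² = (36 - 26)² = 10² = 100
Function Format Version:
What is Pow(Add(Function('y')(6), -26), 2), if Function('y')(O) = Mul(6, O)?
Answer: 100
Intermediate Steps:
Pow(Add(Function('y')(6), -26), 2) = Pow(Add(Mul(6, 6), -26), 2) = Pow(Add(36, -26), 2) = Pow(10, 2) = 100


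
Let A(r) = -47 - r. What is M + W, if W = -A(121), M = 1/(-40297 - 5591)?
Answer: 7709183/45888 ≈ 168.00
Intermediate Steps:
M = -1/45888 (M = 1/(-45888) = -1/45888 ≈ -2.1792e-5)
W = 168 (W = -(-47 - 1*121) = -(-47 - 121) = -1*(-168) = 168)
M + W = -1/45888 + 168 = 7709183/45888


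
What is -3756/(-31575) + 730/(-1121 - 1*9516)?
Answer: 5634274/111954425 ≈ 0.050326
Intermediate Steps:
-3756/(-31575) + 730/(-1121 - 1*9516) = -3756*(-1/31575) + 730/(-1121 - 9516) = 1252/10525 + 730/(-10637) = 1252/10525 + 730*(-1/10637) = 1252/10525 - 730/10637 = 5634274/111954425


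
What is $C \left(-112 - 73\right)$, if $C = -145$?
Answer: $26825$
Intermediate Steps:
$C \left(-112 - 73\right) = - 145 \left(-112 - 73\right) = \left(-145\right) \left(-185\right) = 26825$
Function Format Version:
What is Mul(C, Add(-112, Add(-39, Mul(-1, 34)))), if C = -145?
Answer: 26825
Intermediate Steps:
Mul(C, Add(-112, Add(-39, Mul(-1, 34)))) = Mul(-145, Add(-112, Add(-39, Mul(-1, 34)))) = Mul(-145, Add(-112, Add(-39, -34))) = Mul(-145, Add(-112, -73)) = Mul(-145, -185) = 26825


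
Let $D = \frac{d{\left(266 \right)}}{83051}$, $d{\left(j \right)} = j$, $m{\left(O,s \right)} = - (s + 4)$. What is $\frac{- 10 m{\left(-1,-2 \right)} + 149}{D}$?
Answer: $\frac{14035619}{266} \approx 52766.0$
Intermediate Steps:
$m{\left(O,s \right)} = -4 - s$ ($m{\left(O,s \right)} = - (4 + s) = -4 - s$)
$D = \frac{266}{83051} \approx 0.0032029$
$\frac{- 10 m{\left(-1,-2 \right)} + 149}{D} = \frac{- 10 \left(-4 - -2\right) + 149}{\frac{266}{83051}} = \left(- 10 \left(-4 + 2\right) + 149\right) \frac{83051}{266} = \left(\left(-10\right) \left(-2\right) + 149\right) \frac{83051}{266} = \left(20 + 149\right) \frac{83051}{266} = 169 \cdot \frac{83051}{266} = \frac{14035619}{266}$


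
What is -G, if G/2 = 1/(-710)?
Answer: 1/355 ≈ 0.0028169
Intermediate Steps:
G = -1/355 (G = 2/(-710) = 2*(-1/710) = -1/355 ≈ -0.0028169)
-G = -1*(-1/355) = 1/355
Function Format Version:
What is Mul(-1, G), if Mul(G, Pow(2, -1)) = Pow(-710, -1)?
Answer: Rational(1, 355) ≈ 0.0028169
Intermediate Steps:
G = Rational(-1, 355) (G = Mul(2, Pow(-710, -1)) = Mul(2, Rational(-1, 710)) = Rational(-1, 355) ≈ -0.0028169)
Mul(-1, G) = Mul(-1, Rational(-1, 355)) = Rational(1, 355)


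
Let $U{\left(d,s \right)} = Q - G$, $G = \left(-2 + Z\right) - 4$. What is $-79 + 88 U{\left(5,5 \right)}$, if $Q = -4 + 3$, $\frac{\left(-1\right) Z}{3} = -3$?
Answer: $-431$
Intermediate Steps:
$Z = 9$ ($Z = \left(-3\right) \left(-3\right) = 9$)
$Q = -1$
$G = 3$ ($G = \left(-2 + 9\right) - 4 = 7 - 4 = 3$)
$U{\left(d,s \right)} = -4$ ($U{\left(d,s \right)} = -1 - 3 = -4$)
$-79 + 88 U{\left(5,5 \right)} = -79 + 88 \left(-4\right) = -79 - 352 = -431$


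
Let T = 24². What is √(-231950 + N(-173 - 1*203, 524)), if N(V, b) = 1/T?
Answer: I*√133603199/24 ≈ 481.61*I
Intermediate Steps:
T = 576
N(V, b) = 1/576
√(-231950 + N(-173 - 1*203, 524)) = √(-231950 + 1/576) = √(-133603199/576) = I*√133603199/24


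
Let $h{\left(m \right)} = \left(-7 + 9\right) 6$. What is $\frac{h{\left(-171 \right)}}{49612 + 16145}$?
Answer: $\frac{4}{21919} \approx 0.00018249$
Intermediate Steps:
$h{\left(m \right)} = 12$ ($h{\left(m \right)} = 2 \cdot 6 = 12$)
$\frac{h{\left(-171 \right)}}{49612 + 16145} = \frac{12}{49612 + 16145} = \frac{12}{65757} = 12 \cdot \frac{1}{65757} = \frac{4}{21919}$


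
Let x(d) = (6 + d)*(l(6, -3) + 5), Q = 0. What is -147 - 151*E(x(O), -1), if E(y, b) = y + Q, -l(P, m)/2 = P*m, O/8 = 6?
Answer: -334461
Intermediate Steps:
O = 48 (O = 8*6 = 48)
l(P, m) = -2*P*m
x(d) = 246 + 41*d (x(d) = (6 + d)*(-2*6*(-3) + 5) = (6 + d)*(36 + 5) = (6 + d)*41 = 246 + 41*d)
E(y, b) = y (E(y, b) = y + 0 = y)
-147 - 151*E(x(O), -1) = -147 - 151*(246 + 41*48) = -147 - 151*(246 + 1968) = -147 - 151*2214 = -147 - 334314 = -334461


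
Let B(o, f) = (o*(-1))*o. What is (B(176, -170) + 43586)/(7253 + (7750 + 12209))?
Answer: 6305/13606 ≈ 0.46340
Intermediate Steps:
B(o, f) = -o² (B(o, f) = (-o)*o = -o²)
(B(176, -170) + 43586)/(7253 + (7750 + 12209)) = (-1*176² + 43586)/(7253 + (7750 + 12209)) = (-1*30976 + 43586)/(7253 + 19959) = (-30976 + 43586)/27212 = 12610*(1/27212) = 6305/13606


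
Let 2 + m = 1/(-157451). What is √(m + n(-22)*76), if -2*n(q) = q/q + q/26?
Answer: I*√32872650482945/2046863 ≈ 2.8011*I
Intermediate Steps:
m = -314903/157451 (m = -2 + 1/(-157451) = -2 - 1/157451 = -314903/157451 ≈ -2.0000)
n(q) = -½ - q/52 (n(q) = -(q/q + q/26)/2 = -(1 + q*(1/26))/2 = -(1 + q/26)/2 = -½ - q/52)
√(m + n(-22)*76) = √(-314903/157451 + (-½ - 1/52*(-22))*76) = √(-314903/157451 + (-½ + 11/26)*76) = √(-314903/157451 - 1/13*76) = √(-314903/157451 - 76/13) = √(-16060015/2046863) = I*√32872650482945/2046863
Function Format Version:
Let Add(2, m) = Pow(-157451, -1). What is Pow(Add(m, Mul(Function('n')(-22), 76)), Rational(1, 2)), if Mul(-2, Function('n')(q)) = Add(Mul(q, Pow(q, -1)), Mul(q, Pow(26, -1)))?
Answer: Mul(Rational(1, 2046863), I, Pow(32872650482945, Rational(1, 2))) ≈ Mul(2.8011, I)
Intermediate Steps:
m = Rational(-314903, 157451) (m = Add(-2, Pow(-157451, -1)) = Add(-2, Rational(-1, 157451)) = Rational(-314903, 157451) ≈ -2.0000)
Function('n')(q) = Add(Rational(-1, 2), Mul(Rational(-1, 52), q)) (Function('n')(q) = Mul(Rational(-1, 2), Add(Mul(q, Pow(q, -1)), Mul(q, Pow(26, -1)))) = Mul(Rational(-1, 2), Add(1, Mul(q, Rational(1, 26)))) = Mul(Rational(-1, 2), Add(1, Mul(Rational(1, 26), q))) = Add(Rational(-1, 2), Mul(Rational(-1, 52), q)))
Pow(Add(m, Mul(Function('n')(-22), 76)), Rational(1, 2)) = Pow(Add(Rational(-314903, 157451), Mul(Add(Rational(-1, 2), Mul(Rational(-1, 52), -22)), 76)), Rational(1, 2)) = Pow(Add(Rational(-314903, 157451), Mul(Add(Rational(-1, 2), Rational(11, 26)), 76)), Rational(1, 2)) = Pow(Add(Rational(-314903, 157451), Mul(Rational(-1, 13), 76)), Rational(1, 2)) = Pow(Add(Rational(-314903, 157451), Rational(-76, 13)), Rational(1, 2)) = Pow(Rational(-16060015, 2046863), Rational(1, 2)) = Mul(Rational(1, 2046863), I, Pow(32872650482945, Rational(1, 2)))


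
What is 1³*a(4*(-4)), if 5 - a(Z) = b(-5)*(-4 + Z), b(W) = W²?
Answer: 505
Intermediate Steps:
a(Z) = 105 - 25*Z (a(Z) = 5 - (-5)²*(-4 + Z) = 5 - 25*(-4 + Z) = 5 - (-100 + 25*Z) = 5 + (100 - 25*Z) = 105 - 25*Z)
1³*a(4*(-4)) = 1³*(105 - 100*(-4)) = 1*(105 - 25*(-16)) = 1*(105 + 400) = 1*505 = 505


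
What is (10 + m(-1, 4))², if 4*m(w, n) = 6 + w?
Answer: 2025/16 ≈ 126.56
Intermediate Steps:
m(w, n) = 3/2 + w/4 (m(w, n) = (6 + w)/4 = 3/2 + w/4)
(10 + m(-1, 4))² = (10 + (3/2 + (¼)*(-1)))² = (10 + (3/2 - ¼))² = (10 + 5/4)² = (45/4)² = 2025/16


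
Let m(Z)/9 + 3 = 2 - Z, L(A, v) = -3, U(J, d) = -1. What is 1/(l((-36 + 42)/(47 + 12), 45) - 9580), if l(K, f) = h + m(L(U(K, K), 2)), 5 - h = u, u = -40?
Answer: -1/9517 ≈ -0.00010508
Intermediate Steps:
m(Z) = -9 - 9*Z (m(Z) = -27 + 9*(2 - Z) = -27 + (18 - 9*Z) = -9 - 9*Z)
h = 45 (h = 5 - 1*(-40) = 5 + 40 = 45)
l(K, f) = 63 (l(K, f) = 45 + (-9 - 9*(-3)) = 45 + (-9 + 27) = 45 + 18 = 63)
1/(l((-36 + 42)/(47 + 12), 45) - 9580) = 1/(63 - 9580) = 1/(-9517) = -1/9517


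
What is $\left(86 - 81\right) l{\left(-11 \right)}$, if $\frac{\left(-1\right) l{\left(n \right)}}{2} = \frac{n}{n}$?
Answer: $-10$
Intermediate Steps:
$l{\left(n \right)} = -2$ ($l{\left(n \right)} = - 2 \frac{n}{n} = \left(-2\right) 1 = -2$)
$\left(86 - 81\right) l{\left(-11 \right)} = \left(86 - 81\right) \left(-2\right) = 5 \left(-2\right) = -10$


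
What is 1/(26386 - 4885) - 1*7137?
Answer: -153452636/21501 ≈ -7137.0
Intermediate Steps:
1/(26386 - 4885) - 1*7137 = 1/21501 - 7137 = -153452636/21501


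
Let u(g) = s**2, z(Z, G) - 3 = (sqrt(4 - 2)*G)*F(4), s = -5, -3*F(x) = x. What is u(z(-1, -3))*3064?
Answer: 76600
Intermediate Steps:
F(x) = -x/3
z(Z, G) = 3 - 4*G*sqrt(2)/3 (z(Z, G) = 3 + (sqrt(4 - 2)*G)*(-1/3*4) = 3 + (sqrt(2)*G)*(-4/3) = 3 + (G*sqrt(2))*(-4/3) = 3 - 4*G*sqrt(2)/3)
u(g) = 25 (u(g) = (-5)**2 = 25)
u(z(-1, -3))*3064 = 25*3064 = 76600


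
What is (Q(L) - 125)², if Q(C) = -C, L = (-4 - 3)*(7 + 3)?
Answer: 3025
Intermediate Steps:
L = -70 (L = -7*10 = -70)
(Q(L) - 125)² = (-1*(-70) - 125)² = (70 - 125)² = (-55)² = 3025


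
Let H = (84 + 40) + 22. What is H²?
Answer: 21316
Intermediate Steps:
H = 146 (H = 124 + 22 = 146)
H² = 146² = 21316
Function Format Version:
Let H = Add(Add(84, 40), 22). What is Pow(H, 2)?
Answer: 21316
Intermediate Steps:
H = 146 (H = Add(124, 22) = 146)
Pow(H, 2) = Pow(146, 2) = 21316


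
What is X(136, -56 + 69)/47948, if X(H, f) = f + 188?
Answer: 201/47948 ≈ 0.0041920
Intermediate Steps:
X(H, f) = 188 + f
X(136, -56 + 69)/47948 = (188 + (-56 + 69))/47948 = (188 + 13)*(1/47948) = 201*(1/47948) = 201/47948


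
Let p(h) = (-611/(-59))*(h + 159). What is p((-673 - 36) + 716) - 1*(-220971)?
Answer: 13138715/59 ≈ 2.2269e+5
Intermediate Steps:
p(h) = 97149/59 + 611*h/59 (p(h) = (-611*(-1/59))*(159 + h) = 611*(159 + h)/59 = 97149/59 + 611*h/59)
p((-673 - 36) + 716) - 1*(-220971) = (97149/59 + 611*((-673 - 36) + 716)/59) - 1*(-220971) = (97149/59 + 611*(-709 + 716)/59) + 220971 = (97149/59 + (611/59)*7) + 220971 = (97149/59 + 4277/59) + 220971 = 101426/59 + 220971 = 13138715/59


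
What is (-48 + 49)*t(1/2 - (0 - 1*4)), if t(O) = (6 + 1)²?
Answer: 49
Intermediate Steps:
t(O) = 49 (t(O) = 7² = 49)
(-48 + 49)*t(1/2 - (0 - 1*4)) = (-48 + 49)*49 = 1*49 = 49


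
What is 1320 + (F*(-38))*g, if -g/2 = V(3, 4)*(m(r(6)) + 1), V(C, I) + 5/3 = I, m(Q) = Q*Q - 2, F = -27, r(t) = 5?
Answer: -113592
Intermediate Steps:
m(Q) = -2 + Q² (m(Q) = Q² - 2 = -2 + Q²)
V(C, I) = -5/3 + I
g = -112 (g = -2*(-5/3 + 4)*((-2 + 5²) + 1) = -14*((-2 + 25) + 1)/3 = -14*(23 + 1)/3 = -14*24/3 = -2*56 = -112)
1320 + (F*(-38))*g = 1320 - 27*(-38)*(-112) = 1320 + 1026*(-112) = 1320 - 114912 = -113592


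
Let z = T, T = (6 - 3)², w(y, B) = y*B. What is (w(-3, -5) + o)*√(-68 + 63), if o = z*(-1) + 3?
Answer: 9*I*√5 ≈ 20.125*I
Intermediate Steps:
w(y, B) = B*y
T = 9 (T = 3² = 9)
z = 9
o = -6 (o = 9*(-1) + 3 = -9 + 3 = -6)
(w(-3, -5) + o)*√(-68 + 63) = (-5*(-3) - 6)*√(-68 + 63) = (15 - 6)*√(-5) = 9*(I*√5) = 9*I*√5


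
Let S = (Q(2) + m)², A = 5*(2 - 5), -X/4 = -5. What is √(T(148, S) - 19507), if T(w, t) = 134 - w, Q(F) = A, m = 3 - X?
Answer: 9*I*√241 ≈ 139.72*I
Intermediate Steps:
X = 20 (X = -4*(-5) = 20)
A = -15 (A = 5*(-3) = -15)
m = -17 (m = 3 - 1*20 = 3 - 20 = -17)
Q(F) = -15
S = 1024 (S = (-15 - 17)² = (-32)² = 1024)
√(T(148, S) - 19507) = √((134 - 1*148) - 19507) = √((134 - 148) - 19507) = √(-14 - 19507) = √(-19521) = 9*I*√241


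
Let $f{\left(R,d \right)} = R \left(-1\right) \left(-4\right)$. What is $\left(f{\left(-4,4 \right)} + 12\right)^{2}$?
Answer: $16$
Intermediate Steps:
$f{\left(R,d \right)} = 4 R$ ($f{\left(R,d \right)} = - R \left(-4\right) = 4 R$)
$\left(f{\left(-4,4 \right)} + 12\right)^{2} = \left(4 \left(-4\right) + 12\right)^{2} = \left(-16 + 12\right)^{2} = \left(-4\right)^{2} = 16$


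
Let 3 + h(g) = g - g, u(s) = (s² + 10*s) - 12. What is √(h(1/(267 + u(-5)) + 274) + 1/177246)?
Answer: I*√10472028478/59082 ≈ 1.732*I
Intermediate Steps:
u(s) = -12 + s² + 10*s
h(g) = -3 (h(g) = -3 + (g - g) = -3 + 0 = -3)
√(h(1/(267 + u(-5)) + 274) + 1/177246) = √(-3 + 1/177246) = √(-531737/177246) = I*√10472028478/59082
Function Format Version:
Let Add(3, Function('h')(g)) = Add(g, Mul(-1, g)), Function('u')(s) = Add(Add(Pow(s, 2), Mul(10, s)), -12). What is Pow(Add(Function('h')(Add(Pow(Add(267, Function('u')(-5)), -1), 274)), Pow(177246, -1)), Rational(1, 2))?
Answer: Mul(Rational(1, 59082), I, Pow(10472028478, Rational(1, 2))) ≈ Mul(1.7320, I)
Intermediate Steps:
Function('u')(s) = Add(-12, Pow(s, 2), Mul(10, s))
Function('h')(g) = -3 (Function('h')(g) = Add(-3, Add(g, Mul(-1, g))) = Add(-3, 0) = -3)
Pow(Add(Function('h')(Add(Pow(Add(267, Function('u')(-5)), -1), 274)), Pow(177246, -1)), Rational(1, 2)) = Pow(Add(-3, Pow(177246, -1)), Rational(1, 2)) = Pow(Add(-3, Rational(1, 177246)), Rational(1, 2)) = Pow(Rational(-531737, 177246), Rational(1, 2)) = Mul(Rational(1, 59082), I, Pow(10472028478, Rational(1, 2)))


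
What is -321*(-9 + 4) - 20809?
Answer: -19204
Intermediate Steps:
-321*(-9 + 4) - 20809 = -321*(-5) - 20809 = 1605 - 20809 = -19204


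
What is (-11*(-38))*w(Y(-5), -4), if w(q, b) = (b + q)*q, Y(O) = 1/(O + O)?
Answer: 8569/50 ≈ 171.38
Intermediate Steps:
Y(O) = 1/(2*O)
w(q, b) = q*(b + q)
(-11*(-38))*w(Y(-5), -4) = (-11*(-38))*(((½)/(-5))*(-4 + (½)/(-5))) = 418*(((½)*(-⅕))*(-4 + (½)*(-⅕))) = 418*(-(-4 - ⅒)/10) = 418*(-⅒*(-41/10)) = 418*(41/100) = 8569/50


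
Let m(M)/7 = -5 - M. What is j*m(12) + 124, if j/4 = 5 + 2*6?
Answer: -7968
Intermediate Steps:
j = 68 (j = 4*(5 + 2*6) = 4*(5 + 12) = 4*17 = 68)
m(M) = -35 - 7*M (m(M) = 7*(-5 - M) = -35 - 7*M)
j*m(12) + 124 = 68*(-35 - 7*12) + 124 = 68*(-35 - 84) + 124 = 68*(-119) + 124 = -8092 + 124 = -7968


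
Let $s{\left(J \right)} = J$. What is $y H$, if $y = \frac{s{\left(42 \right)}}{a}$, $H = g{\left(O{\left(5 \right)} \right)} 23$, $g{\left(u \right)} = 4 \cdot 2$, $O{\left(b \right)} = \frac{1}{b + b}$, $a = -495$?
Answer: $- \frac{2576}{165} \approx -15.612$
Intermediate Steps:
$O{\left(b \right)} = \frac{1}{2 b}$
$g{\left(u \right)} = 8$
$H = 184$ ($H = 8 \cdot 23 = 184$)
$y = - \frac{14}{165}$ ($y = \frac{42}{-495} = 42 \left(- \frac{1}{495}\right) = - \frac{14}{165} \approx -0.084849$)
$y H = \left(- \frac{14}{165}\right) 184 = - \frac{2576}{165}$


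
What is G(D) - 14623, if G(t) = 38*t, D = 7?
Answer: -14357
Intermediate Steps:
G(D) - 14623 = 38*7 - 14623 = 266 - 14623 = -14357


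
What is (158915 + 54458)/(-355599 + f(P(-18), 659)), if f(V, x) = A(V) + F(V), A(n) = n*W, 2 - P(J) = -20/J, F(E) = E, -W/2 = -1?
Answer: -640119/1066789 ≈ -0.60004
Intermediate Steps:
W = 2 (W = -2*(-1) = 2)
P(J) = 2 + 20/J (P(J) = 2 - (-20)/J = 2 + 20/J)
A(n) = 2*n (A(n) = n*2 = 2*n)
f(V, x) = 3*V (f(V, x) = 2*V + V = 3*V)
(158915 + 54458)/(-355599 + f(P(-18), 659)) = (158915 + 54458)/(-355599 + 3*(2 + 20/(-18))) = 213373/(-355599 + 3*(2 + 20*(-1/18))) = 213373/(-355599 + 3*(2 - 10/9)) = 213373/(-355599 + 3*(8/9)) = 213373/(-355599 + 8/3) = 213373/(-1066789/3) = 213373*(-3/1066789) = -640119/1066789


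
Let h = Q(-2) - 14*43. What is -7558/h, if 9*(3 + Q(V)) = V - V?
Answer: 7558/605 ≈ 12.493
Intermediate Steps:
Q(V) = -3 (Q(V) = -3 + (V - V)/9 = -3 + (1/9)*0 = -3 + 0 = -3)
h = -605 (h = -3 - 14*43 = -3 - 602 = -605)
-7558/h = -7558/(-605) = -7558*(-1/605) = 7558/605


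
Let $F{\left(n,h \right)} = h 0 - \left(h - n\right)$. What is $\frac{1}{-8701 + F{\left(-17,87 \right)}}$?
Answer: $- \frac{1}{8805} \approx -0.00011357$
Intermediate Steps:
$F{\left(n,h \right)} = n - h$ ($F{\left(n,h \right)} = 0 - \left(h - n\right) = n - h$)
$\frac{1}{-8701 + F{\left(-17,87 \right)}} = \frac{1}{-8701 - 104} = \frac{1}{-8805} = - \frac{1}{8805}$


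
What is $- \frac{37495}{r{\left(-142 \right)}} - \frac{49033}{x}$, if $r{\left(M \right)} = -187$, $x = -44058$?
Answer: $\frac{1661123881}{8238846} \approx 201.62$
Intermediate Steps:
$- \frac{37495}{r{\left(-142 \right)}} - \frac{49033}{x} = - \frac{37495}{-187} - \frac{49033}{-44058} = \left(-37495\right) \left(- \frac{1}{187}\right) - - \frac{49033}{44058} = \frac{37495}{187} + \frac{49033}{44058} = \frac{1661123881}{8238846}$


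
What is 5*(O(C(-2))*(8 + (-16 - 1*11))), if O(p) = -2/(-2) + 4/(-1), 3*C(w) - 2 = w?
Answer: 285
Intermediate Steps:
C(w) = ⅔ + w/3
O(p) = -3 (O(p) = -2*(-½) + 4*(-1) = 1 - 4 = -3)
5*(O(C(-2))*(8 + (-16 - 1*11))) = 5*(-3*(8 + (-16 - 1*11))) = 5*(-3*(8 + (-16 - 11))) = 5*(-3*(8 - 27)) = 5*(-3*(-19)) = 5*57 = 285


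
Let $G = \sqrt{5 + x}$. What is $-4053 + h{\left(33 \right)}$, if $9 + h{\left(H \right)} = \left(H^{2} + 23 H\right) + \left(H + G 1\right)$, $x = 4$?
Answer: $-2178$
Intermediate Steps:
$G = 3$ ($G = \sqrt{5 + 4} = \sqrt{9} = 3$)
$h{\left(H \right)} = -6 + H^{2} + 24 H$ ($h{\left(H \right)} = -9 + \left(\left(H^{2} + 23 H\right) + \left(H + 3 \cdot 1\right)\right) = -9 + \left(\left(H^{2} + 23 H\right) + \left(H + 3\right)\right) = -9 + \left(\left(H^{2} + 23 H\right) + \left(3 + H\right)\right) = -9 + \left(3 + H^{2} + 24 H\right) = -6 + H^{2} + 24 H$)
$-4053 + h{\left(33 \right)} = -4053 + \left(-6 + 33^{2} + 24 \cdot 33\right) = -4053 + \left(-6 + 1089 + 792\right) = -4053 + 1875 = -2178$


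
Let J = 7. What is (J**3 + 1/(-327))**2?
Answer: 12579865600/106929 ≈ 1.1765e+5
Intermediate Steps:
(J**3 + 1/(-327))**2 = (7**3 + 1/(-327))**2 = (343 - 1/327)**2 = (112160/327)**2 = 12579865600/106929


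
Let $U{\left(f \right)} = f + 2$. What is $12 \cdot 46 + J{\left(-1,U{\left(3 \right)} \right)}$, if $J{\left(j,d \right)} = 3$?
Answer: $555$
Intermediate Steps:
$U{\left(f \right)} = 2 + f$
$12 \cdot 46 + J{\left(-1,U{\left(3 \right)} \right)} = 12 \cdot 46 + 3 = 552 + 3 = 555$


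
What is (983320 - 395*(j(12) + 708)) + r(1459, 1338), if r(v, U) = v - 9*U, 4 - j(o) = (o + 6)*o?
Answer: 776817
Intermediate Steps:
j(o) = 4 - o*(6 + o) (j(o) = 4 - (o + 6)*o = 4 - (6 + o)*o = 4 - o*(6 + o))
(983320 - 395*(j(12) + 708)) + r(1459, 1338) = (983320 - 395*((4 - 1*12² - 6*12) + 708)) + (1459 - 9*1338) = (983320 - 395*((4 - 1*144 - 72) + 708)) + (1459 - 12042) = (983320 - 395*((4 - 144 - 72) + 708)) - 10583 = (983320 - 395*(-212 + 708)) - 10583 = (983320 - 395*496) - 10583 = (983320 - 195920) - 10583 = 787400 - 10583 = 776817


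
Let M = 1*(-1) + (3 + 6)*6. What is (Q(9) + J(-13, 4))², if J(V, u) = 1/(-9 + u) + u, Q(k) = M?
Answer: 80656/25 ≈ 3226.2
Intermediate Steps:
M = 53 (M = -1 + 9*6 = -1 + 54 = 53)
Q(k) = 53
J(V, u) = u + 1/(-9 + u)
(Q(9) + J(-13, 4))² = (53 + (1 + 4² - 9*4)/(-9 + 4))² = (53 + (1 + 16 - 36)/(-5))² = (53 - ⅕*(-19))² = (53 + 19/5)² = (284/5)² = 80656/25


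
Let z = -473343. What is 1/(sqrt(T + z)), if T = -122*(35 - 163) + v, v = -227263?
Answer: -I*sqrt(76110)/228330 ≈ -0.0012083*I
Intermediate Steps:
T = -211647 (T = -122*(35 - 163) - 227263 = -122*(-128) - 227263 = 15616 - 227263 = -211647)
1/(sqrt(T + z)) = 1/(sqrt(-211647 - 473343)) = 1/(sqrt(-684990)) = 1/(3*I*sqrt(76110)) = -I*sqrt(76110)/228330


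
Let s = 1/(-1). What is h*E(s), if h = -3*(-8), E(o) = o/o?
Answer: 24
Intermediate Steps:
s = -1 (s = -1*1 = -1)
E(o) = 1
h = 24
h*E(s) = 24*1 = 24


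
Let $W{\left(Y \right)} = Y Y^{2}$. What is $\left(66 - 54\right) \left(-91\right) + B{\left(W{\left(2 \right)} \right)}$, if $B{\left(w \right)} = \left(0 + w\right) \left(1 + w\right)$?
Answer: $-1020$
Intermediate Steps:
$W{\left(Y \right)} = Y^{3}$
$B{\left(w \right)} = w \left(1 + w\right)$
$\left(66 - 54\right) \left(-91\right) + B{\left(W{\left(2 \right)} \right)} = \left(66 - 54\right) \left(-91\right) + 2^{3} \left(1 + 2^{3}\right) = 12 \left(-91\right) + 8 \left(1 + 8\right) = -1092 + 8 \cdot 9 = -1092 + 72 = -1020$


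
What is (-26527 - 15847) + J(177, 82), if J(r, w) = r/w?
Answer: -3474491/82 ≈ -42372.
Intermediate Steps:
(-26527 - 15847) + J(177, 82) = (-26527 - 15847) + 177/82 = -42374 + 177*(1/82) = -42374 + 177/82 = -3474491/82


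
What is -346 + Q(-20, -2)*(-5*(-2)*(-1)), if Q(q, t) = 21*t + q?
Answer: 274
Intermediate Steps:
Q(q, t) = q + 21*t
-346 + Q(-20, -2)*(-5*(-2)*(-1)) = -346 + (-20 + 21*(-2))*(-5*(-2)*(-1)) = -346 + (-20 - 42)*(10*(-1)) = -346 - 62*(-10) = -346 + 620 = 274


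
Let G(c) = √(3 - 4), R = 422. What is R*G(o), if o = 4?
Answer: 422*I ≈ 422.0*I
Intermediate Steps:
G(c) = I (G(c) = √(-1) = I)
R*G(o) = 422*I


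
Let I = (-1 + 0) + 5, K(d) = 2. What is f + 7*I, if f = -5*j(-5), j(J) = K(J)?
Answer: 18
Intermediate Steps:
j(J) = 2
I = 4 (I = -1 + 5 = 4)
f = -10 (f = -5*2 = -10)
f + 7*I = -10 + 7*4 = -10 + 28 = 18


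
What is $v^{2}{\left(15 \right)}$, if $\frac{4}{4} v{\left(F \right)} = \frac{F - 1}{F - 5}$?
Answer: $\frac{49}{25} \approx 1.96$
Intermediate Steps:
$v{\left(F \right)} = \frac{-1 + F}{-5 + F}$ ($v{\left(F \right)} = \frac{F - 1}{F - 5} = \frac{-1 + F}{-5 + F}$)
$v^{2}{\left(15 \right)} = \left(\frac{-1 + 15}{-5 + 15}\right)^{2} = \left(\frac{1}{10} \cdot 14\right)^{2} = \left(\frac{7}{5}\right)^{2} = \frac{49}{25}$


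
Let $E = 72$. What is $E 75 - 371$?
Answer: $5029$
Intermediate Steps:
$E 75 - 371 = 72 \cdot 75 - 371 = 5400 - 371 = 5029$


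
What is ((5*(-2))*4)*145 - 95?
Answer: -5895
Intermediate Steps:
((5*(-2))*4)*145 - 95 = -10*4*145 - 95 = -40*145 - 95 = -5800 - 95 = -5895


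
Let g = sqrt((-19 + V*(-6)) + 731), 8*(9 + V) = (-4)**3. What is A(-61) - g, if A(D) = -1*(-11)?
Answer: 11 - sqrt(814) ≈ -17.531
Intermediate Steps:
V = -17 (V = -9 + (1/8)*(-4)**3 = -9 + (1/8)*(-64) = -9 - 8 = -17)
g = sqrt(814) (g = sqrt((-19 - 17*(-6)) + 731) = sqrt((-19 + 102) + 731) = sqrt(83 + 731) = sqrt(814) ≈ 28.531)
A(D) = 11
A(-61) - g = 11 - sqrt(814)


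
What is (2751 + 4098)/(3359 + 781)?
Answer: 761/460 ≈ 1.6543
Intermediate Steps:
(2751 + 4098)/(3359 + 781) = 6849/4140 = 6849*(1/4140) = 761/460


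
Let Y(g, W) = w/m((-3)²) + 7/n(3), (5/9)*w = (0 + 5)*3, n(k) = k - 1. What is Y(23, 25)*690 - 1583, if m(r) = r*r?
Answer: 1062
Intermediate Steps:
n(k) = -1 + k
w = 27 (w = 9*((0 + 5)*3)/5 = 9*(5*3)/5 = (9/5)*15 = 27)
m(r) = r²
Y(g, W) = 23/6 (Y(g, W) = 27/(((-3)²)²) + 7/(-1 + 3) = 27/(9²) + 7/2 = 27/81 + 7*(½) = 27*(1/81) + 7/2 = ⅓ + 7/2 = 23/6)
Y(23, 25)*690 - 1583 = (23/6)*690 - 1583 = 2645 - 1583 = 1062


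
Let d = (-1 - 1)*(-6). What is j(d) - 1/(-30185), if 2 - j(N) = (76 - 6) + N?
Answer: -2414799/30185 ≈ -80.000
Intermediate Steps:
d = 12 (d = -2*(-6) = 12)
j(N) = -68 - N (j(N) = 2 - ((76 - 6) + N) = 2 - (70 + N) = 2 + (-70 - N) = -68 - N)
j(d) - 1/(-30185) = (-68 - 1*12) - 1/(-30185) = (-68 - 12) - 1*(-1/30185) = -80 + 1/30185 = -2414799/30185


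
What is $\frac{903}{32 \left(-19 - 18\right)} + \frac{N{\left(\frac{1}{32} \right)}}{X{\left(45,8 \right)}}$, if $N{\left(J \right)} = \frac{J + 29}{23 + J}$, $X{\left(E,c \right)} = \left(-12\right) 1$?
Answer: $- \frac{2271517}{2617824} \approx -0.86771$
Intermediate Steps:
$X{\left(E,c \right)} = -12$
$N{\left(J \right)} = \frac{29 + J}{23 + J}$
$\frac{903}{32 \left(-19 - 18\right)} + \frac{N{\left(\frac{1}{32} \right)}}{X{\left(45,8 \right)}} = \frac{903}{32 \left(-19 - 18\right)} + \frac{\frac{1}{23 + \frac{1}{32}} \left(29 + \frac{1}{32}\right)}{-12} = \frac{903}{32 \left(-37\right)} + \frac{29 + \frac{1}{32}}{23 + \frac{1}{32}} \left(- \frac{1}{12}\right) = \frac{903}{-1184} + \frac{1}{\frac{737}{32}} \cdot \frac{929}{32} \left(- \frac{1}{12}\right) = 903 \left(- \frac{1}{1184}\right) + \frac{32}{737} \cdot \frac{929}{32} \left(- \frac{1}{12}\right) = - \frac{903}{1184} + \frac{929}{737} \left(- \frac{1}{12}\right) = - \frac{903}{1184} - \frac{929}{8844} = - \frac{2271517}{2617824}$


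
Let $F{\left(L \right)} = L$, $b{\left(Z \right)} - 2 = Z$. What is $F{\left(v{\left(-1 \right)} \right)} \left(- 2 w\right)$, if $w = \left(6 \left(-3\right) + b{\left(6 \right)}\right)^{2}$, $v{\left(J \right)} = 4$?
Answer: $-800$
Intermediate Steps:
$b{\left(Z \right)} = 2 + Z$
$w = 100$ ($w = \left(6 \left(-3\right) + \left(2 + 6\right)\right)^{2} = \left(-18 + 8\right)^{2} = \left(-10\right)^{2} = 100$)
$F{\left(v{\left(-1 \right)} \right)} \left(- 2 w\right) = 4 \left(\left(-2\right) 100\right) = 4 \left(-200\right) = -800$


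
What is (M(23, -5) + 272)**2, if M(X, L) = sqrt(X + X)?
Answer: (272 + sqrt(46))**2 ≈ 77720.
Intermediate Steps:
M(X, L) = sqrt(2)*sqrt(X) (M(X, L) = sqrt(2*X) = sqrt(2)*sqrt(X))
(M(23, -5) + 272)**2 = (sqrt(2)*sqrt(23) + 272)**2 = (sqrt(46) + 272)**2 = (272 + sqrt(46))**2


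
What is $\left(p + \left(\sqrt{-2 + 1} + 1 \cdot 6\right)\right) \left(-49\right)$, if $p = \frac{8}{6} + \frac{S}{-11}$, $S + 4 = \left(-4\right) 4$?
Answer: $- \frac{14798}{33} - 49 i \approx -448.42 - 49.0 i$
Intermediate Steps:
$S = -20$ ($S = -4 - 16 = -20$)
$p = \frac{104}{33}$ ($p = \frac{8}{6} - \frac{20}{-11} = 8 \cdot \frac{1}{6} - - \frac{20}{11} = \frac{4}{3} + \frac{20}{11} = \frac{104}{33} \approx 3.1515$)
$\left(p + \left(\sqrt{-2 + 1} + 1 \cdot 6\right)\right) \left(-49\right) = \left(\frac{104}{33} + \left(\sqrt{-2 + 1} + 1 \cdot 6\right)\right) \left(-49\right) = \left(\frac{104}{33} + \left(\sqrt{-1} + 6\right)\right) \left(-49\right) = \left(\frac{104}{33} + \left(i + 6\right)\right) \left(-49\right) = \left(\frac{104}{33} + \left(6 + i\right)\right) \left(-49\right) = \left(\frac{302}{33} + i\right) \left(-49\right) = - \frac{14798}{33} - 49 i$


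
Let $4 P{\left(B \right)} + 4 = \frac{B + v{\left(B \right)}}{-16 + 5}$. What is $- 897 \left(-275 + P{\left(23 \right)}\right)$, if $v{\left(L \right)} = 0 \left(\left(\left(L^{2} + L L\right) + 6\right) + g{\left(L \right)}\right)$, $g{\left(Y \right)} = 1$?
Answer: $\frac{10913799}{44} \approx 2.4804 \cdot 10^{5}$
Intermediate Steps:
$v{\left(L \right)} = 0$ ($v{\left(L \right)} = 0 \left(\left(\left(L^{2} + L L\right) + 6\right) + 1\right) = 0 \left(\left(\left(L^{2} + L^{2}\right) + 6\right) + 1\right) = 0 \left(\left(2 L^{2} + 6\right) + 1\right) = 0 \left(\left(6 + 2 L^{2}\right) + 1\right) = 0 \left(7 + 2 L^{2}\right) = 0$)
$P{\left(B \right)} = -1 - \frac{B}{44}$ ($P{\left(B \right)} = -1 + \frac{\left(B + 0\right) \frac{1}{-16 + 5}}{4} = -1 + \frac{B \frac{1}{-11}}{4} = -1 + \frac{B \left(- \frac{1}{11}\right)}{4} = -1 + \frac{\left(- \frac{1}{11}\right) B}{4} = -1 - \frac{B}{44}$)
$- 897 \left(-275 + P{\left(23 \right)}\right) = - 897 \left(-275 - \frac{67}{44}\right) = \left(-897\right) \left(- \frac{12167}{44}\right) = \frac{10913799}{44}$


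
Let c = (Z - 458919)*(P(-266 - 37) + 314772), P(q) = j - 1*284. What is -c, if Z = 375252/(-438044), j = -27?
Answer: 15803794912594542/109511 ≈ 1.4431e+11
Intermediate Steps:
P(q) = -311 (P(q) = -27 - 1*284 = -27 - 284 = -311)
Z = -93813/109511 (Z = 375252*(-1/438044) = -93813/109511 ≈ -0.85665)
c = -15803794912594542/109511 (c = (-93813/109511 - 458919)*(-311 + 314772) = -50256772422/109511*314461 = -15803794912594542/109511 ≈ -1.4431e+11)
-c = -1*(-15803794912594542/109511) = 15803794912594542/109511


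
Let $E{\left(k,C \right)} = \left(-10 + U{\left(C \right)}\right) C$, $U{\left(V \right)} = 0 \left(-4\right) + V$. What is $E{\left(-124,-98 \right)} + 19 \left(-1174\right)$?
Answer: $-11722$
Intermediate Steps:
$U{\left(V \right)} = V$ ($U{\left(V \right)} = 0 + V = V$)
$E{\left(k,C \right)} = C \left(-10 + C\right)$ ($E{\left(k,C \right)} = \left(-10 + C\right) C = C \left(-10 + C\right)$)
$E{\left(-124,-98 \right)} + 19 \left(-1174\right) = - 98 \left(-10 - 98\right) + 19 \left(-1174\right) = \left(-98\right) \left(-108\right) - 22306 = 10584 - 22306 = -11722$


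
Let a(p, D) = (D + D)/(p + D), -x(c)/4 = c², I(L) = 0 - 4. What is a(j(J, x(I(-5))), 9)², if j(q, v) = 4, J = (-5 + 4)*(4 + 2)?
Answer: 324/169 ≈ 1.9172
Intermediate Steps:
I(L) = -4
J = -6 (J = -1*6 = -6)
x(c) = -4*c²
a(p, D) = 2*D/(D + p) (a(p, D) = (2*D)/(D + p) = 2*D/(D + p))
a(j(J, x(I(-5))), 9)² = (2*9/(9 + 4))² = (2*9/13)² = (2*9*(1/13))² = (18/13)² = 324/169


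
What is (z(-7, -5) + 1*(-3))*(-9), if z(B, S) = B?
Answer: 90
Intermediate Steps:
(z(-7, -5) + 1*(-3))*(-9) = (-7 + 1*(-3))*(-9) = (-7 - 3)*(-9) = -10*(-9) = 90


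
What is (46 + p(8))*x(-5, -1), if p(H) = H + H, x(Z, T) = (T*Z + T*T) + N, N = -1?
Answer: 310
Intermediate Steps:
x(Z, T) = -1 + T² + T*Z (x(Z, T) = (T*Z + T*T) - 1 = (T*Z + T²) - 1 = (T² + T*Z) - 1 = -1 + T² + T*Z)
p(H) = 2*H
(46 + p(8))*x(-5, -1) = (46 + 2*8)*(-1 + (-1)² - 1*(-5)) = (46 + 16)*(-1 + 1 + 5) = 62*5 = 310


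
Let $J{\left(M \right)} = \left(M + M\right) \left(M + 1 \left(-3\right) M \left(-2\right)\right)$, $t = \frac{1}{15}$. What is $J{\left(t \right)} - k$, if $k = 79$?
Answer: $- \frac{17761}{225} \approx -78.938$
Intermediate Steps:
$t = \frac{1}{15} \approx 0.066667$
$J{\left(M \right)} = 14 M^{2}$ ($J{\left(M \right)} = 2 M \left(M + - 3 M \left(-2\right)\right) = 2 M \left(M + 6 M\right) = 2 M 7 M = 14 M^{2}$)
$J{\left(t \right)} - k = \frac{14}{225} - 79 = - \frac{17761}{225}$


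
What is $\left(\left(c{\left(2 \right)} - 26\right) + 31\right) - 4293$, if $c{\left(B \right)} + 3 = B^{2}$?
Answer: $-4287$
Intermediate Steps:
$c{\left(B \right)} = -3 + B^{2}$
$\left(\left(c{\left(2 \right)} - 26\right) + 31\right) - 4293 = \left(\left(\left(-3 + 2^{2}\right) - 26\right) + 31\right) - 4293 = \left(\left(\left(-3 + 4\right) - 26\right) + 31\right) - 4293 = \left(\left(1 - 26\right) + 31\right) - 4293 = \left(-25 + 31\right) - 4293 = 6 - 4293 = -4287$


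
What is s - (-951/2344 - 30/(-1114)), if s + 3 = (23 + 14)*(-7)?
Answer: -341574749/1305608 ≈ -261.62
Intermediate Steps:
s = -262 (s = -3 + (23 + 14)*(-7) = -3 + 37*(-7) = -3 - 259 = -262)
s - (-951/2344 - 30/(-1114)) = -262 - (-951/2344 - 30/(-1114)) = -262 - (-951*1/2344 - 30*(-1/1114)) = -262 - (-951/2344 + 15/557) = -262 - 1*(-494547/1305608) = -262 + 494547/1305608 = -341574749/1305608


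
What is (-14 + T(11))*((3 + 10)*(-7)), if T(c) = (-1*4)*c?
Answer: 5278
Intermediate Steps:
T(c) = -4*c
(-14 + T(11))*((3 + 10)*(-7)) = (-14 - 4*11)*((3 + 10)*(-7)) = (-14 - 44)*(13*(-7)) = -58*(-91) = 5278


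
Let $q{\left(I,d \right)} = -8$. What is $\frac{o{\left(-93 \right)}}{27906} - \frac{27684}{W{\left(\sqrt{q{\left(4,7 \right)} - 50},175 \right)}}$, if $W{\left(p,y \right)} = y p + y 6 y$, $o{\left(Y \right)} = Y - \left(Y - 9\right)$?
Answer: $- \frac{770895867}{5127997258} + \frac{13842 i \sqrt{58}}{96473825} \approx -0.15033 + 0.0010927 i$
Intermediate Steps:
$o{\left(Y \right)} = 9$ ($o{\left(Y \right)} = Y - \left(-9 + Y\right) = 9$)
$W{\left(p,y \right)} = 6 y^{2} + p y$ ($W{\left(p,y \right)} = p y + 6 y y = p y + 6 y^{2} = 6 y^{2} + p y$)
$\frac{o{\left(-93 \right)}}{27906} - \frac{27684}{W{\left(\sqrt{q{\left(4,7 \right)} - 50},175 \right)}} = \frac{9}{27906} - \frac{27684}{175 \left(\sqrt{-8 - 50} + 6 \cdot 175\right)} = 9 \cdot \frac{1}{27906} - \frac{27684}{175 \left(\sqrt{-58} + 1050\right)} = \frac{3}{9302} - \frac{27684}{175 \left(i \sqrt{58} + 1050\right)} = \frac{3}{9302} - \frac{27684}{175 \left(1050 + i \sqrt{58}\right)} = \frac{3}{9302} - \frac{27684}{183750 + 175 i \sqrt{58}}$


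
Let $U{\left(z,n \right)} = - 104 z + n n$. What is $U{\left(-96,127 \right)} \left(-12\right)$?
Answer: $-313356$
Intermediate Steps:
$U{\left(z,n \right)} = n^{2} - 104 z$ ($U{\left(z,n \right)} = - 104 z + n^{2} = n^{2} - 104 z$)
$U{\left(-96,127 \right)} \left(-12\right) = \left(127^{2} - -9984\right) \left(-12\right) = \left(16129 + 9984\right) \left(-12\right) = 26113 \left(-12\right) = -313356$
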